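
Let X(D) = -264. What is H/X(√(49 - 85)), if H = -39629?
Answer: 39629/264 ≈ 150.11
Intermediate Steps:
H/X(√(49 - 85)) = -39629/(-264) = -39629*(-1/264) = 39629/264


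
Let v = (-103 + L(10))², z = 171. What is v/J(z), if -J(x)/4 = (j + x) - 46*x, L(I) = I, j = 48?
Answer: 2883/10196 ≈ 0.28276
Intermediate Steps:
J(x) = -192 + 180*x (J(x) = -4*((48 + x) - 46*x) = -4*(48 - 45*x) = -192 + 180*x)
v = 8649 (v = (-103 + 10)² = (-93)² = 8649)
v/J(z) = 8649/(-192 + 180*171) = 8649/(-192 + 30780) = 8649/30588 = 8649*(1/30588) = 2883/10196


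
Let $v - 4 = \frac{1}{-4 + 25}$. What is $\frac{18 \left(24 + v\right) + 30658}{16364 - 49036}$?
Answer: $- \frac{54535}{57176} \approx -0.95381$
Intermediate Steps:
$v = \frac{85}{21}$ ($v = 4 + \frac{1}{-4 + 25} = 4 + \frac{1}{21} = \frac{85}{21} \approx 4.0476$)
$\frac{18 \left(24 + v\right) + 30658}{16364 - 49036} = \frac{18 \left(24 + \frac{85}{21}\right) + 30658}{16364 - 49036} = \frac{18 \cdot \frac{589}{21} + 30658}{-32672} = \left(\frac{3534}{7} + 30658\right) \left(- \frac{1}{32672}\right) = \frac{218140}{7} \left(- \frac{1}{32672}\right) = - \frac{54535}{57176}$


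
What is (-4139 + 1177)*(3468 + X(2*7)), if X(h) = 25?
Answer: -10346266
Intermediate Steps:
(-4139 + 1177)*(3468 + X(2*7)) = (-4139 + 1177)*(3468 + 25) = -2962*3493 = -10346266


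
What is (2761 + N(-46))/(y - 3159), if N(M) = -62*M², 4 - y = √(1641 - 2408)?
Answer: 405199805/9954792 - 128431*I*√767/9954792 ≈ 40.704 - 0.3573*I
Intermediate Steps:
y = 4 - I*√767 (y = 4 - √(1641 - 2408) = 4 - √(-767) = 4 - I*√767 ≈ 4.0 - 27.695*I)
(2761 + N(-46))/(y - 3159) = (2761 - 62*(-46)²)/((4 - I*√767) - 3159) = (2761 - 62*2116)/(-3155 - I*√767) = (2761 - 131192)/(-3155 - I*√767) = -128431/(-3155 - I*√767)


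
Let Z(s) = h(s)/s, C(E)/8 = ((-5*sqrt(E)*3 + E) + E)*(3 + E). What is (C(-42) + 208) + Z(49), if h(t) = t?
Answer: 26417 + 4680*I*sqrt(42) ≈ 26417.0 + 30330.0*I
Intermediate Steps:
C(E) = 8*(3 + E)*(-15*sqrt(E) + 2*E) (C(E) = 8*(((-5*sqrt(E)*3 + E) + E)*(3 + E)) = 8*(((-15*sqrt(E) + E) + E)*(3 + E)) = 8*(((E - 15*sqrt(E)) + E)*(3 + E)) = 8*((-15*sqrt(E) + 2*E)*(3 + E)) = 8*((3 + E)*(-15*sqrt(E) + 2*E)) = 8*(3 + E)*(-15*sqrt(E) + 2*E))
Z(s) = 1 (Z(s) = s/s = 1)
(C(-42) + 208) + Z(49) = ((-360*I*sqrt(42) - (-5040)*I*sqrt(42) + 16*(-42)**2 + 48*(-42)) + 208) + 1 = ((-360*I*sqrt(42) - (-5040)*I*sqrt(42) + 16*1764 - 2016) + 208) + 1 = ((-360*I*sqrt(42) + 5040*I*sqrt(42) + 28224 - 2016) + 208) + 1 = ((26208 + 4680*I*sqrt(42)) + 208) + 1 = (26416 + 4680*I*sqrt(42)) + 1 = 26417 + 4680*I*sqrt(42)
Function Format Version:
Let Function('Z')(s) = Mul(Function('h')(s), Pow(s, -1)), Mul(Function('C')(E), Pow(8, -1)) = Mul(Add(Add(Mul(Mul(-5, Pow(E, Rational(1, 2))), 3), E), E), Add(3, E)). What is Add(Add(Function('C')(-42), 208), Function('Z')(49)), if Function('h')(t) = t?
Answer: Add(26417, Mul(4680, I, Pow(42, Rational(1, 2)))) ≈ Add(26417., Mul(30330., I))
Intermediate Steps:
Function('C')(E) = Mul(8, Add(3, E), Add(Mul(-15, Pow(E, Rational(1, 2))), Mul(2, E))) (Function('C')(E) = Mul(8, Mul(Add(Add(Mul(Mul(-5, Pow(E, Rational(1, 2))), 3), E), E), Add(3, E))) = Mul(8, Mul(Add(Add(Mul(-15, Pow(E, Rational(1, 2))), E), E), Add(3, E))) = Mul(8, Mul(Add(Add(E, Mul(-15, Pow(E, Rational(1, 2)))), E), Add(3, E))) = Mul(8, Mul(Add(Mul(-15, Pow(E, Rational(1, 2))), Mul(2, E)), Add(3, E))) = Mul(8, Mul(Add(3, E), Add(Mul(-15, Pow(E, Rational(1, 2))), Mul(2, E)))) = Mul(8, Add(3, E), Add(Mul(-15, Pow(E, Rational(1, 2))), Mul(2, E))))
Function('Z')(s) = 1 (Function('Z')(s) = Mul(s, Pow(s, -1)) = 1)
Add(Add(Function('C')(-42), 208), Function('Z')(49)) = Add(Add(Add(Mul(-360, Pow(-42, Rational(1, 2))), Mul(-120, Pow(-42, Rational(3, 2))), Mul(16, Pow(-42, 2)), Mul(48, -42)), 208), 1) = Add(Add(Add(Mul(-360, Mul(I, Pow(42, Rational(1, 2)))), Mul(-120, Mul(-42, I, Pow(42, Rational(1, 2)))), Mul(16, 1764), -2016), 208), 1) = Add(Add(Add(Mul(-360, I, Pow(42, Rational(1, 2))), Mul(5040, I, Pow(42, Rational(1, 2))), 28224, -2016), 208), 1) = Add(Add(Add(26208, Mul(4680, I, Pow(42, Rational(1, 2)))), 208), 1) = Add(Add(26416, Mul(4680, I, Pow(42, Rational(1, 2)))), 1) = Add(26417, Mul(4680, I, Pow(42, Rational(1, 2))))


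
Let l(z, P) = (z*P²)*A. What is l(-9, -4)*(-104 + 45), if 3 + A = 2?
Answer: -8496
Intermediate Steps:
A = -1 (A = -3 + 2 = -1)
l(z, P) = -z*P² (l(z, P) = (z*P²)*(-1) = -z*P²)
l(-9, -4)*(-104 + 45) = (-1*(-9)*(-4)²)*(-104 + 45) = -1*(-9)*16*(-59) = 144*(-59) = -8496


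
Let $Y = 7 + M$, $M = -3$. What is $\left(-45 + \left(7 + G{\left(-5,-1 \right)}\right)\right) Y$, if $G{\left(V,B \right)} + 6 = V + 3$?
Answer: $-184$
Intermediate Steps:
$G{\left(V,B \right)} = -3 + V$ ($G{\left(V,B \right)} = -6 + \left(V + 3\right) = -6 + \left(3 + V\right) = -3 + V$)
$Y = 4$ ($Y = 7 - 3 = 4$)
$\left(-45 + \left(7 + G{\left(-5,-1 \right)}\right)\right) Y = \left(-45 + \left(7 - 8\right)\right) 4 = \left(-45 - 1\right) 4 = \left(-46\right) 4 = -184$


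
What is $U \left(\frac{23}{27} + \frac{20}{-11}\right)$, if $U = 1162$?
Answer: $- \frac{333494}{297} \approx -1122.9$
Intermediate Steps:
$U \left(\frac{23}{27} + \frac{20}{-11}\right) = 1162 \left(\frac{23}{27} + \frac{20}{-11}\right) = 1162 \left(23 \cdot \frac{1}{27} + 20 \left(- \frac{1}{11}\right)\right) = 1162 \left(\frac{23}{27} - \frac{20}{11}\right) = 1162 \left(- \frac{287}{297}\right) = - \frac{333494}{297}$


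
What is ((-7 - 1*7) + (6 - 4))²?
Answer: 144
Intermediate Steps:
((-7 - 1*7) + (6 - 4))² = ((-7 - 7) + 2)² = (-14 + 2)² = (-12)² = 144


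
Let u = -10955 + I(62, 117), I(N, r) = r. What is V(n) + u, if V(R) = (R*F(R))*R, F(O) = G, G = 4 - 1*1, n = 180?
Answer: 86362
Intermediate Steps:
G = 3 (G = 4 - 1 = 3)
F(O) = 3
V(R) = 3*R² (V(R) = (R*3)*R = (3*R)*R = 3*R²)
u = -10838 (u = -10955 + 117 = -10838)
V(n) + u = 3*180² - 10838 = 3*32400 - 10838 = 97200 - 10838 = 86362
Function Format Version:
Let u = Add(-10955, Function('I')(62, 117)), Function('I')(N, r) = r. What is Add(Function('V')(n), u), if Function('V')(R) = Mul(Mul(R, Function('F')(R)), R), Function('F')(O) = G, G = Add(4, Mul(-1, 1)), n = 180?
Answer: 86362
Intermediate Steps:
G = 3 (G = Add(4, -1) = 3)
Function('F')(O) = 3
Function('V')(R) = Mul(3, Pow(R, 2)) (Function('V')(R) = Mul(Mul(R, 3), R) = Mul(Mul(3, R), R) = Mul(3, Pow(R, 2)))
u = -10838 (u = Add(-10955, 117) = -10838)
Add(Function('V')(n), u) = Add(Mul(3, Pow(180, 2)), -10838) = Add(Mul(3, 32400), -10838) = Add(97200, -10838) = 86362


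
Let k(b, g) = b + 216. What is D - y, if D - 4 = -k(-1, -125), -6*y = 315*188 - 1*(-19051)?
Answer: 77005/6 ≈ 12834.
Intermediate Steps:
k(b, g) = 216 + b
y = -78271/6 (y = -(315*188 - 1*(-19051))/6 = -(59220 + 19051)/6 = -⅙*78271 = -78271/6 ≈ -13045.)
D = -211 (D = 4 - (216 - 1) = 4 - 1*215 = 4 - 215 = -211)
D - y = -211 - 1*(-78271/6) = -211 + 78271/6 = 77005/6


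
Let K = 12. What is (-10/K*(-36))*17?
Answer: 510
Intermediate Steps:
(-10/K*(-36))*17 = (-10/12*(-36))*17 = (-10*1/12*(-36))*17 = -⅚*(-36)*17 = 30*17 = 510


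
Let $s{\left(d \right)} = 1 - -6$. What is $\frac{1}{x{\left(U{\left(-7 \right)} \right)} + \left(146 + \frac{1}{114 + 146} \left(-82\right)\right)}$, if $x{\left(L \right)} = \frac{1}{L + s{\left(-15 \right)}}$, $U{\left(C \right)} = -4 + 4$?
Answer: $\frac{910}{132703} \approx 0.0068574$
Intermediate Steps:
$U{\left(C \right)} = 0$
$s{\left(d \right)} = 7$ ($s{\left(d \right)} = 1 + 6 = 7$)
$x{\left(L \right)} = \frac{1}{7 + L}$ ($x{\left(L \right)} = \frac{1}{L + 7} = \frac{1}{7 + L}$)
$\frac{1}{x{\left(U{\left(-7 \right)} \right)} + \left(146 + \frac{1}{114 + 146} \left(-82\right)\right)} = \frac{1}{\frac{1}{7 + 0} + \left(146 + \frac{1}{114 + 146} \left(-82\right)\right)} = \frac{1}{\frac{1}{7} + \left(146 + \frac{1}{260} \left(-82\right)\right)} = \frac{1}{\frac{1}{7} + \left(146 - \frac{41}{130}\right)} = \frac{1}{\frac{1}{7} + \frac{18939}{130}} = \frac{1}{\frac{132703}{910}} = \frac{910}{132703}$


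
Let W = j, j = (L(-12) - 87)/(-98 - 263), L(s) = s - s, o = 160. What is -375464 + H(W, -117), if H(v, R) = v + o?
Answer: -135484657/361 ≈ -3.7530e+5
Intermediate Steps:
L(s) = 0
j = 87/361 (j = (0 - 87)/(-98 - 263) = -87/(-361) = -87*(-1/361) = 87/361 ≈ 0.24100)
W = 87/361 ≈ 0.24100
H(v, R) = 160 + v (H(v, R) = v + 160 = 160 + v)
-375464 + H(W, -117) = -375464 + (160 + 87/361) = -375464 + 57847/361 = -135484657/361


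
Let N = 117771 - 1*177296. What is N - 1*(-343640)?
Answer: 284115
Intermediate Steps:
N = -59525 (N = 117771 - 177296 = -59525)
N - 1*(-343640) = -59525 - 1*(-343640) = -59525 + 343640 = 284115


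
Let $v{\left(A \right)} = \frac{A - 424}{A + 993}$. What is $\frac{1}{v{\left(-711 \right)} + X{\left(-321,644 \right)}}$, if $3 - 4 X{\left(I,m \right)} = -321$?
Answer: $\frac{282}{21707} \approx 0.012991$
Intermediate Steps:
$X{\left(I,m \right)} = 81$ ($X{\left(I,m \right)} = \frac{3}{4} - - \frac{321}{4} = \frac{3}{4} + \frac{321}{4} = 81$)
$v{\left(A \right)} = \frac{-424 + A}{993 + A}$
$\frac{1}{v{\left(-711 \right)} + X{\left(-321,644 \right)}} = \frac{1}{\frac{-424 - 711}{993 - 711} + 81} = \frac{1}{\frac{1}{282} \left(-1135\right) + 81} = \frac{1}{- \frac{1135}{282} + 81} = \frac{1}{\frac{21707}{282}} = \frac{282}{21707}$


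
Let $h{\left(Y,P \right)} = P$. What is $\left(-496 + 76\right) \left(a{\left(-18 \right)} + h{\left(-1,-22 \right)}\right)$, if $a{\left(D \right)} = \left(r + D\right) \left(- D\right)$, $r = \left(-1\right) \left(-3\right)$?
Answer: $122640$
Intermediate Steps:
$r = 3$
$a{\left(D \right)} = - D \left(3 + D\right)$ ($a{\left(D \right)} = \left(3 + D\right) \left(- D\right) = - D \left(3 + D\right)$)
$\left(-496 + 76\right) \left(a{\left(-18 \right)} + h{\left(-1,-22 \right)}\right) = \left(-496 + 76\right) \left(\left(-1\right) \left(-18\right) \left(3 - 18\right) - 22\right) = - 420 \left(\left(-1\right) \left(-18\right) \left(-15\right) - 22\right) = - 420 \left(-270 - 22\right) = \left(-420\right) \left(-292\right) = 122640$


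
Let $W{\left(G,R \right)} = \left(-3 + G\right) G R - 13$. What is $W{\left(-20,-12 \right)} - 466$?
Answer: $-5999$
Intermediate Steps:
$W{\left(G,R \right)} = -13 + G R \left(-3 + G\right)$ ($W{\left(G,R \right)} = G \left(-3 + G\right) R - 13 = G R \left(-3 + G\right) - 13 = -13 + G R \left(-3 + G\right)$)
$W{\left(-20,-12 \right)} - 466 = \left(-13 - 12 \left(-20\right)^{2} - \left(-60\right) \left(-12\right)\right) - 466 = \left(-13 - 4800 - 720\right) - 466 = -5533 - 466 = -5999$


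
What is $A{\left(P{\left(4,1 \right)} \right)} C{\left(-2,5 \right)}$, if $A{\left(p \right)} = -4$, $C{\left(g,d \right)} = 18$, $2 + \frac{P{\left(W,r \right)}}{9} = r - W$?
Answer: $-72$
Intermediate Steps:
$P{\left(W,r \right)} = -18 - 9 W + 9 r$ ($P{\left(W,r \right)} = -18 + 9 \left(r - W\right) = -18 - \left(- 9 r + 9 W\right) = -18 - 9 W + 9 r$)
$A{\left(P{\left(4,1 \right)} \right)} C{\left(-2,5 \right)} = \left(-4\right) 18 = -72$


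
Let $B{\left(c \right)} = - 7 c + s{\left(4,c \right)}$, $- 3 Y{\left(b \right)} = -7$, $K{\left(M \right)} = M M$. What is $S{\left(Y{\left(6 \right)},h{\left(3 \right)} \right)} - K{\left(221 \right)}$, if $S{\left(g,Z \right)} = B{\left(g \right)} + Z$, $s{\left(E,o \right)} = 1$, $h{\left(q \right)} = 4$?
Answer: $- \frac{146557}{3} \approx -48852.0$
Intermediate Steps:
$K{\left(M \right)} = M^{2}$
$Y{\left(b \right)} = \frac{7}{3}$ ($Y{\left(b \right)} = \left(- \frac{1}{3}\right) \left(-7\right) = \frac{7}{3}$)
$B{\left(c \right)} = 1 - 7 c$ ($B{\left(c \right)} = - 7 c + 1 = 1 - 7 c$)
$S{\left(g,Z \right)} = 1 + Z - 7 g$ ($S{\left(g,Z \right)} = \left(1 - 7 g\right) + Z = 1 + Z - 7 g$)
$S{\left(Y{\left(6 \right)},h{\left(3 \right)} \right)} - K{\left(221 \right)} = \left(1 + 4 - \frac{49}{3}\right) - 221^{2} = \left(1 + 4 - \frac{49}{3}\right) - 48841 = - \frac{34}{3} - 48841 = - \frac{146557}{3}$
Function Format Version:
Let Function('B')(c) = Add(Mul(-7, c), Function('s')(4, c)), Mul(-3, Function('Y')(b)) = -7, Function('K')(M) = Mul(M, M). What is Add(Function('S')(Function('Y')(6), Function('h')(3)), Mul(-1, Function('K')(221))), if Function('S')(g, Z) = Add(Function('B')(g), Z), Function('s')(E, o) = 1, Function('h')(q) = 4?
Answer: Rational(-146557, 3) ≈ -48852.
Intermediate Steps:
Function('K')(M) = Pow(M, 2)
Function('Y')(b) = Rational(7, 3) (Function('Y')(b) = Mul(Rational(-1, 3), -7) = Rational(7, 3))
Function('B')(c) = Add(1, Mul(-7, c)) (Function('B')(c) = Add(Mul(-7, c), 1) = Add(1, Mul(-7, c)))
Function('S')(g, Z) = Add(1, Z, Mul(-7, g)) (Function('S')(g, Z) = Add(Add(1, Mul(-7, g)), Z) = Add(1, Z, Mul(-7, g)))
Add(Function('S')(Function('Y')(6), Function('h')(3)), Mul(-1, Function('K')(221))) = Add(Add(1, 4, Mul(-7, Rational(7, 3))), Mul(-1, Pow(221, 2))) = Add(Add(1, 4, Rational(-49, 3)), Mul(-1, 48841)) = Add(Rational(-34, 3), -48841) = Rational(-146557, 3)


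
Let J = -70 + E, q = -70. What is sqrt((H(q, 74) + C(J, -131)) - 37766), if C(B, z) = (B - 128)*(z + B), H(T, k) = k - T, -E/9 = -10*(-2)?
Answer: 2*sqrt(26599) ≈ 326.18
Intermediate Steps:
E = -180 (E = -(-90)*(-2) = -9*20 = -180)
J = -250 (J = -70 - 180 = -250)
C(B, z) = (-128 + B)*(B + z)
sqrt((H(q, 74) + C(J, -131)) - 37766) = sqrt(((74 - 1*(-70)) + ((-250)**2 - 128*(-250) - 128*(-131) - 250*(-131))) - 37766) = sqrt(((74 + 70) + (62500 + 32000 + 16768 + 32750)) - 37766) = sqrt((144 + 144018) - 37766) = sqrt(144162 - 37766) = sqrt(106396) = 2*sqrt(26599)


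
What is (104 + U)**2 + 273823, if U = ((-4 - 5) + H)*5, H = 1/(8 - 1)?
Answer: 13592051/49 ≈ 2.7739e+5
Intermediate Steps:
H = 1/7 ≈ 0.14286
U = -310/7 (U = ((-4 - 5) + 1/7)*5 = (-9 + 1/7)*5 = -62/7*5 = -310/7 ≈ -44.286)
(104 + U)**2 + 273823 = (104 - 310/7)**2 + 273823 = (418/7)**2 + 273823 = 174724/49 + 273823 = 13592051/49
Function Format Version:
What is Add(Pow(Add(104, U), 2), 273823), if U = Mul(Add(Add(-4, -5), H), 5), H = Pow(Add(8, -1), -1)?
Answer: Rational(13592051, 49) ≈ 2.7739e+5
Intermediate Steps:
H = Rational(1, 7) (H = Pow(7, -1) = Rational(1, 7) ≈ 0.14286)
U = Rational(-310, 7) (U = Mul(Add(Add(-4, -5), Rational(1, 7)), 5) = Mul(Add(-9, Rational(1, 7)), 5) = Mul(Rational(-62, 7), 5) = Rational(-310, 7) ≈ -44.286)
Add(Pow(Add(104, U), 2), 273823) = Add(Pow(Add(104, Rational(-310, 7)), 2), 273823) = Add(Pow(Rational(418, 7), 2), 273823) = Add(Rational(174724, 49), 273823) = Rational(13592051, 49)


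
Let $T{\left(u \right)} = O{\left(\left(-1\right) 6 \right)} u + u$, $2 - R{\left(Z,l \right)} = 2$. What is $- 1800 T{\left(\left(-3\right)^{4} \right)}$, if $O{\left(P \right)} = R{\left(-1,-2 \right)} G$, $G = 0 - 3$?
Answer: $-145800$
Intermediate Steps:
$G = -3$
$R{\left(Z,l \right)} = 0$ ($R{\left(Z,l \right)} = 2 - 2 = 0$)
$O{\left(P \right)} = 0$ ($O{\left(P \right)} = 0 \left(-3\right) = 0$)
$T{\left(u \right)} = u$ ($T{\left(u \right)} = 0 u + u = 0 + u = u$)
$- 1800 T{\left(\left(-3\right)^{4} \right)} = - 1800 \left(-3\right)^{4} = \left(-1800\right) 81 = -145800$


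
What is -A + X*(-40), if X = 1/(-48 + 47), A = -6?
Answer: 46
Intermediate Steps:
X = -1 (X = 1/(-1) = -1)
-A + X*(-40) = -1*(-6) - 1*(-40) = 6 + 40 = 46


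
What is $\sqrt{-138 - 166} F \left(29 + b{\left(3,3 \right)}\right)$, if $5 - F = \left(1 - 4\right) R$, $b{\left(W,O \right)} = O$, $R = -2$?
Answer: $- 128 i \sqrt{19} \approx - 557.94 i$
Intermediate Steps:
$F = -1$ ($F = 5 - \left(1 - 4\right) \left(-2\right) = 5 - \left(-3\right) \left(-2\right) = 5 - 6 = -1$)
$\sqrt{-138 - 166} F \left(29 + b{\left(3,3 \right)}\right) = \sqrt{-138 - 166} \left(- (29 + 3)\right) = \sqrt{-304} \left(\left(-1\right) 32\right) = 4 i \sqrt{19} \left(-32\right) = - 128 i \sqrt{19}$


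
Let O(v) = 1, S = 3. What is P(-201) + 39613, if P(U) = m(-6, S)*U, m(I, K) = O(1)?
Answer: 39412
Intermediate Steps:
m(I, K) = 1
P(U) = U (P(U) = 1*U = U)
P(-201) + 39613 = -201 + 39613 = 39412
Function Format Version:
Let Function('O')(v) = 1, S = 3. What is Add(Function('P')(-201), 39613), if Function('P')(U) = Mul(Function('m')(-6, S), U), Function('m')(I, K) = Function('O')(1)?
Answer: 39412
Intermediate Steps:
Function('m')(I, K) = 1
Function('P')(U) = U (Function('P')(U) = Mul(1, U) = U)
Add(Function('P')(-201), 39613) = Add(-201, 39613) = 39412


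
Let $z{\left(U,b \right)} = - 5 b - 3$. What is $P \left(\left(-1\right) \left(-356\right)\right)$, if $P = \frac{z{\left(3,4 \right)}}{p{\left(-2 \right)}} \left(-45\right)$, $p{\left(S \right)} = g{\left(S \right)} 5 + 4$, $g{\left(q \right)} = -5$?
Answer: $- \frac{122820}{7} \approx -17546.0$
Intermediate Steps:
$z{\left(U,b \right)} = -3 - 5 b$
$p{\left(S \right)} = -21$ ($p{\left(S \right)} = \left(-5\right) 5 + 4 = -25 + 4 = -21$)
$P = - \frac{345}{7}$ ($P = \frac{-3 - 20}{-21} \left(-45\right) = \left(-3 - 20\right) \left(- \frac{1}{21}\right) \left(-45\right) = \left(-23\right) \left(- \frac{1}{21}\right) \left(-45\right) = \frac{23}{21} \left(-45\right) = - \frac{345}{7} \approx -49.286$)
$P \left(\left(-1\right) \left(-356\right)\right) = - \frac{345 \left(\left(-1\right) \left(-356\right)\right)}{7} = \left(- \frac{345}{7}\right) 356 = - \frac{122820}{7}$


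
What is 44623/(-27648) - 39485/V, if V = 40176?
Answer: -6676979/2571264 ≈ -2.5968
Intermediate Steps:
44623/(-27648) - 39485/V = 44623/(-27648) - 39485/40176 = 44623*(-1/27648) - 39485*1/40176 = -44623/27648 - 39485/40176 = -6676979/2571264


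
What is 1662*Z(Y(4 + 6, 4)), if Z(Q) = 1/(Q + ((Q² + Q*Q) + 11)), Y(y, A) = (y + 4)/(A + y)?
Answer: 831/7 ≈ 118.71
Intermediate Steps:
Y(y, A) = (4 + y)/(A + y)
Z(Q) = 1/(11 + Q + 2*Q²) (Z(Q) = 1/(Q + ((Q² + Q²) + 11)) = 1/(Q + (2*Q² + 11)) = 1/(Q + (11 + 2*Q²)) = 1/(11 + Q + 2*Q²))
1662*Z(Y(4 + 6, 4)) = 1662/(11 + (4 + (4 + 6))/(4 + (4 + 6)) + 2*((4 + (4 + 6))/(4 + (4 + 6)))²) = 1662/(11 + (4 + 10)/(4 + 10) + 2*((4 + 10)/(4 + 10))²) = 1662/(11 + 14/14 + 2*(14/14)²) = 1662/(11 + (1/14)*14 + 2*((1/14)*14)²) = 1662/(11 + 1 + 2*1²) = 1662/(11 + 1 + 2*1) = 1662/(11 + 1 + 2) = 1662/14 = 1662*(1/14) = 831/7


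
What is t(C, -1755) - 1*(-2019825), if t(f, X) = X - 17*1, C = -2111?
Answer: 2018053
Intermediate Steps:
t(f, X) = -17 + X (t(f, X) = X - 17 = -17 + X)
t(C, -1755) - 1*(-2019825) = (-17 - 1755) - 1*(-2019825) = -1772 + 2019825 = 2018053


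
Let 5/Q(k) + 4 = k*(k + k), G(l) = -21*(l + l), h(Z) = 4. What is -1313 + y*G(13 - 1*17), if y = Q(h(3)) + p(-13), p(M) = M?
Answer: -3467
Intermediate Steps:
G(l) = -42*l
Q(k) = 5/(-4 + 2*k²) (Q(k) = 5/(-4 + k*(k + k)) = 5/(-4 + k*(2*k)) = 5/(-4 + 2*k²))
y = -359/28 (y = 5/(2*(-2 + 4²)) - 13 = 5/(2*(-2 + 16)) - 13 = (5/2)/14 - 13 = (5/2)*(1/14) - 13 = 5/28 - 13 = -359/28 ≈ -12.821)
-1313 + y*G(13 - 1*17) = -1313 - (-1077)*(13 - 1*17)/2 = -1313 - (-1077)*(13 - 17)/2 = -1313 - (-1077)*(-4)/2 = -1313 - 359/28*168 = -1313 - 2154 = -3467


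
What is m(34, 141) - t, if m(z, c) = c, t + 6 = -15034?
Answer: 15181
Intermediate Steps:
t = -15040 (t = -6 - 15034 = -15040)
m(34, 141) - t = 141 - 1*(-15040) = 141 + 15040 = 15181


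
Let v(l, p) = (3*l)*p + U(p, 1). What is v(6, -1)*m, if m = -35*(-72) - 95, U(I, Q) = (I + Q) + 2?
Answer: -38800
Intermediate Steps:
U(I, Q) = 2 + I + Q
v(l, p) = 3 + p + 3*l*p (v(l, p) = (3*l)*p + (2 + p + 1) = 3*l*p + (3 + p) = 3 + p + 3*l*p)
m = 2425 (m = 2520 - 95 = 2425)
v(6, -1)*m = (3 - 1 + 3*6*(-1))*2425 = (3 - 1 - 18)*2425 = -16*2425 = -38800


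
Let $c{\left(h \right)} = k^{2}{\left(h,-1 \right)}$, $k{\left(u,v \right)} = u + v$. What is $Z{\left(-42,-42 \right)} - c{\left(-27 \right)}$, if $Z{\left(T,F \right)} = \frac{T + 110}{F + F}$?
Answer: $- \frac{16481}{21} \approx -784.81$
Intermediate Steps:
$Z{\left(T,F \right)} = \frac{110 + T}{2 F}$
$c{\left(h \right)} = \left(-1 + h\right)^{2}$ ($c{\left(h \right)} = \left(h - 1\right)^{2} = \left(-1 + h\right)^{2}$)
$Z{\left(-42,-42 \right)} - c{\left(-27 \right)} = \frac{110 - 42}{2 \left(-42\right)} - \left(-1 - 27\right)^{2} = \frac{1}{2} \left(- \frac{1}{42}\right) 68 - \left(-28\right)^{2} = - \frac{17}{21} - 784 = - \frac{16481}{21}$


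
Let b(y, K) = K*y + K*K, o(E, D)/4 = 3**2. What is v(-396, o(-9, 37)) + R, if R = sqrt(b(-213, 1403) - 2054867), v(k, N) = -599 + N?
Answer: -563 + I*sqrt(385297) ≈ -563.0 + 620.72*I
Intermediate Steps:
o(E, D) = 36 (o(E, D) = 4*3**2 = 4*9 = 36)
b(y, K) = K**2 + K*y (b(y, K) = K*y + K**2 = K**2 + K*y)
R = I*sqrt(385297) (R = sqrt(1403*(1403 - 213) - 2054867) = sqrt(1403*1190 - 2054867) = sqrt(1669570 - 2054867) = sqrt(-385297) = I*sqrt(385297) ≈ 620.72*I)
v(-396, o(-9, 37)) + R = (-599 + 36) + I*sqrt(385297) = -563 + I*sqrt(385297)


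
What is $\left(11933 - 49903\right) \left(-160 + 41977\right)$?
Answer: $-1587791490$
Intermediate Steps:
$\left(11933 - 49903\right) \left(-160 + 41977\right) = \left(-37970\right) 41817 = -1587791490$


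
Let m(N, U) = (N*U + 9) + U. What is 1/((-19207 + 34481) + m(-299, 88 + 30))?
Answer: -1/19881 ≈ -5.0299e-5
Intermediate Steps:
m(N, U) = 9 + U + N*U (m(N, U) = (9 + N*U) + U = 9 + U + N*U)
1/((-19207 + 34481) + m(-299, 88 + 30)) = 1/((-19207 + 34481) + (9 + (88 + 30) - 299*(88 + 30))) = 1/(15274 + (9 + 118 - 299*118)) = 1/(15274 + (9 + 118 - 35282)) = 1/(15274 - 35155) = 1/(-19881) = -1/19881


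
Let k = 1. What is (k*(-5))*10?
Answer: -50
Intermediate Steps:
(k*(-5))*10 = (1*(-5))*10 = -5*10 = -50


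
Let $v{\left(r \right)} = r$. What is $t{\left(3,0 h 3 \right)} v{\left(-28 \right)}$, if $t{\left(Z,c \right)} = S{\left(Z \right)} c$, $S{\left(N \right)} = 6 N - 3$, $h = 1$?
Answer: $0$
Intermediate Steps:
$S{\left(N \right)} = -3 + 6 N$
$t{\left(Z,c \right)} = c \left(-3 + 6 Z\right)$ ($t{\left(Z,c \right)} = \left(-3 + 6 Z\right) c = c \left(-3 + 6 Z\right)$)
$t{\left(3,0 h 3 \right)} v{\left(-28 \right)} = 3 \cdot 0 \cdot 1 \cdot 3 \left(-1 + 2 \cdot 3\right) \left(-28\right) = 3 \cdot 0 \cdot 3 \left(-1 + 6\right) \left(-28\right) = 3 \cdot 0 \cdot 5 \left(-28\right) = 0 \left(-28\right) = 0$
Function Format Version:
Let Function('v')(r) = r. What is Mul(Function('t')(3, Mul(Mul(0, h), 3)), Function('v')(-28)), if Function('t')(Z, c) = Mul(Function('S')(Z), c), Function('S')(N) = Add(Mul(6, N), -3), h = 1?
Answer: 0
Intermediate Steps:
Function('S')(N) = Add(-3, Mul(6, N))
Function('t')(Z, c) = Mul(c, Add(-3, Mul(6, Z))) (Function('t')(Z, c) = Mul(Add(-3, Mul(6, Z)), c) = Mul(c, Add(-3, Mul(6, Z))))
Mul(Function('t')(3, Mul(Mul(0, h), 3)), Function('v')(-28)) = Mul(Mul(3, Mul(Mul(0, 1), 3), Add(-1, Mul(2, 3))), -28) = Mul(Mul(3, Mul(0, 3), Add(-1, 6)), -28) = Mul(Mul(3, 0, 5), -28) = Mul(0, -28) = 0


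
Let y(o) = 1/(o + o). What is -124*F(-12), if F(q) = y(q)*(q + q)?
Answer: -124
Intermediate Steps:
y(o) = 1/(2*o)
F(q) = 1 (F(q) = (1/(2*q))*(q + q) = (1/(2*q))*(2*q) = 1)
-124*F(-12) = -124*1 = -124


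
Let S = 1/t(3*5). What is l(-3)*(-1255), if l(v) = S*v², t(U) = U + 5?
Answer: -2259/4 ≈ -564.75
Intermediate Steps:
t(U) = 5 + U
S = 1/20 (S = 1/(5 + 3*5) = 1/(5 + 15) = 1/20 ≈ 0.050000)
l(v) = v²/20
l(-3)*(-1255) = ((1/20)*(-3)²)*(-1255) = ((1/20)*9)*(-1255) = (9/20)*(-1255) = -2259/4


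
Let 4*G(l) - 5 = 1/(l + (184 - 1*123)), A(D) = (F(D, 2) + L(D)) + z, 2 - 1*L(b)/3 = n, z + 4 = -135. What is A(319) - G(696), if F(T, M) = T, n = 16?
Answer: 207039/1514 ≈ 136.75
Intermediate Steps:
z = -139 (z = -4 - 135 = -139)
L(b) = -42 (L(b) = 6 - 3*16 = 6 - 48 = -42)
A(D) = -181 + D (A(D) = (D - 42) - 139 = (-42 + D) - 139 = -181 + D)
G(l) = 5/4 + 1/(4*(61 + l)) (G(l) = 5/4 + 1/(4*(l + (184 - 1*123))) = 5/4 + 1/(4*(l + (184 - 123))) = 5/4 + 1/(4*(l + 61)) = 5/4 + 1/(4*(61 + l)))
A(319) - G(696) = (-181 + 319) - (306 + 5*696)/(4*(61 + 696)) = 138 - (306 + 3480)/(4*757) = 138 - 3786/(4*757) = 138 - 1*1893/1514 = 138 - 1893/1514 = 207039/1514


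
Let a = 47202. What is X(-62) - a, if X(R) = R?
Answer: -47264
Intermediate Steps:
X(-62) - a = -62 - 1*47202 = -62 - 47202 = -47264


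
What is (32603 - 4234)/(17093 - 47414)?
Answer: -28369/30321 ≈ -0.93562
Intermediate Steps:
(32603 - 4234)/(17093 - 47414) = 28369/(-30321) = 28369*(-1/30321) = -28369/30321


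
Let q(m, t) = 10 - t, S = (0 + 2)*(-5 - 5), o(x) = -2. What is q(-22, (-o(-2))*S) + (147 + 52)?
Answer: 249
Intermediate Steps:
S = -20 (S = 2*(-10) = -20)
q(-22, (-o(-2))*S) + (147 + 52) = (10 - (-1*(-2))*(-20)) + (147 + 52) = (10 - 2*(-20)) + 199 = (10 - 1*(-40)) + 199 = (10 + 40) + 199 = 50 + 199 = 249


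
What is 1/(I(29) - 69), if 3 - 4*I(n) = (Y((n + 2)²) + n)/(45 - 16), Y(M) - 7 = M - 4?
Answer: -58/4455 ≈ -0.013019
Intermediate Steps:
Y(M) = 3 + M (Y(M) = 7 + (M - 4) = 7 + (-4 + M) = 3 + M)
I(n) = 21/29 - n/116 - (2 + n)²/116 (I(n) = ¾ - ((3 + (n + 2)²) + n)/(4*(45 - 16)) = ¾ - ((3 + (2 + n)²) + n)/(4*29) = ¾ - (3 + n + (2 + n)²)/(4*29) = ¾ - (3/29 + n/29 + (2 + n)²/29)/4 = ¾ + (-3/116 - n/116 - (2 + n)²/116) = 21/29 - n/116 - (2 + n)²/116)
1/(I(29) - 69) = 1/((21/29 - 1/116*29 - (2 + 29)²/116) - 69) = 1/((21/29 - ¼ - 1/116*31²) - 69) = 1/((21/29 - ¼ - 1/116*961) - 69) = 1/((21/29 - ¼ - 961/116) - 69) = 1/(-453/58 - 69) = 1/(-4455/58) = -58/4455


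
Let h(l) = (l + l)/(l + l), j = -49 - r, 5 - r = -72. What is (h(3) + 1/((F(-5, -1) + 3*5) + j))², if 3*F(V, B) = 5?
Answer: 105625/107584 ≈ 0.98179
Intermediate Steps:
r = 77 (r = 5 - 1*(-72) = 5 + 72 = 77)
F(V, B) = 5/3 (F(V, B) = (⅓)*5 = 5/3)
j = -126 (j = -49 - 1*77 = -49 - 77 = -126)
h(l) = 1 (h(l) = (2*l)/((2*l)) = (2*l)*(1/(2*l)) = 1)
(h(3) + 1/((F(-5, -1) + 3*5) + j))² = (1 + 1/((5/3 + 3*5) - 126))² = (1 + 1/((5/3 + 15) - 126))² = (1 + 1/(50/3 - 126))² = (1 + 1/(-328/3))² = (1 - 3/328)² = (325/328)² = 105625/107584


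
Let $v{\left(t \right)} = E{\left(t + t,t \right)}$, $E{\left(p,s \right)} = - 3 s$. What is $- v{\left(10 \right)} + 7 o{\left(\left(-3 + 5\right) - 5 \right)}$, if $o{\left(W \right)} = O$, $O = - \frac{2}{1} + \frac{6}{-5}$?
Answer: $\frac{38}{5} \approx 7.6$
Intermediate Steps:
$O = - \frac{16}{5}$ ($O = \left(-2\right) 1 + 6 \left(- \frac{1}{5}\right) = -2 - \frac{6}{5} = - \frac{16}{5} \approx -3.2$)
$o{\left(W \right)} = - \frac{16}{5}$
$v{\left(t \right)} = - 3 t$
$- v{\left(10 \right)} + 7 o{\left(\left(-3 + 5\right) - 5 \right)} = - \left(-3\right) 10 + 7 \left(- \frac{16}{5}\right) = \left(-1\right) \left(-30\right) - \frac{112}{5} = 30 - \frac{112}{5} = \frac{38}{5}$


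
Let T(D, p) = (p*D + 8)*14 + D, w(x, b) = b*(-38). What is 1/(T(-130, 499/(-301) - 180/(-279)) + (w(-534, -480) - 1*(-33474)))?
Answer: 1333/71367508 ≈ 1.8678e-5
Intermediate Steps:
w(x, b) = -38*b
T(D, p) = 112 + D + 14*D*p (T(D, p) = (D*p + 8)*14 + D = (8 + D*p)*14 + D = (112 + 14*D*p) + D = 112 + D + 14*D*p)
1/(T(-130, 499/(-301) - 180/(-279)) + (w(-534, -480) - 1*(-33474))) = 1/((112 - 130 + 14*(-130)*(499/(-301) - 180/(-279))) + (-38*(-480) - 1*(-33474))) = 1/((112 - 130 + 14*(-130)*(499*(-1/301) - 180*(-1/279))) + (18240 + 33474)) = 1/((112 - 130 + 14*(-130)*(-499/301 + 20/31)) + 51714) = 1/((112 - 130 + 14*(-130)*(-9449/9331)) + 51714) = 1/((112 - 130 + 2456740/1333) + 51714) = 1/(2432746/1333 + 51714) = 1/(71367508/1333) = 1333/71367508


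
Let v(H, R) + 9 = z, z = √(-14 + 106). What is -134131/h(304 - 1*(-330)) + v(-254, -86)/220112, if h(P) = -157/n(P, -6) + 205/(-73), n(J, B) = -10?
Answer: -21552405235259/2071474032 + √23/110056 ≈ -10404.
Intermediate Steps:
h(P) = 9411/730 (h(P) = -157/(-10) + 205/(-73) = -157*(-⅒) + 205*(-1/73) = 157/10 - 205/73 = 9411/730)
z = 2*√23 (z = √92 = 2*√23 ≈ 9.5917)
v(H, R) = -9 + 2*√23
-134131/h(304 - 1*(-330)) + v(-254, -86)/220112 = -134131/9411/730 + (-9 + 2*√23)/220112 = -134131*730/9411 + (-9 + 2*√23)*(1/220112) = -97915630/9411 + (-9/220112 + √23/110056) = -21552405235259/2071474032 + √23/110056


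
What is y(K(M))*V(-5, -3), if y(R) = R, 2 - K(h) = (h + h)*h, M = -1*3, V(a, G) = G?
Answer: 48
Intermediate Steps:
M = -3
K(h) = 2 - 2*h**2 (K(h) = 2 - (h + h)*h = 2 - 2*h*h = 2 - 2*h**2)
y(K(M))*V(-5, -3) = (2 - 2*(-3)**2)*(-3) = (2 - 2*9)*(-3) = (2 - 18)*(-3) = -16*(-3) = 48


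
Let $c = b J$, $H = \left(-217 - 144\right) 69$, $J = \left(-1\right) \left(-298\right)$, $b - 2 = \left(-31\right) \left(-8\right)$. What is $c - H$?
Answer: $99409$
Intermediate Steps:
$b = 250$ ($b = 2 - -248 = 2 + 248 = 250$)
$J = 298$
$H = -24909$ ($H = \left(-361\right) 69 = -24909$)
$c = 74500$ ($c = 250 \cdot 298 = 74500$)
$c - H = 74500 - -24909 = 74500 + 24909 = 99409$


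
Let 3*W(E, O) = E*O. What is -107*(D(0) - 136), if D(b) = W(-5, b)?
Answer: 14552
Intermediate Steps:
W(E, O) = E*O/3 (W(E, O) = (E*O)/3 = E*O/3)
D(b) = -5*b/3 (D(b) = (⅓)*(-5)*b = -5*b/3)
-107*(D(0) - 136) = -107*(-5/3*0 - 136) = -107*(0 - 136) = -107*(-136) = 14552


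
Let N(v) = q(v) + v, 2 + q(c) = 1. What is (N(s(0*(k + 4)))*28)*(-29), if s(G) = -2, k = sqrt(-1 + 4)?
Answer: 2436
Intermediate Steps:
q(c) = -1 (q(c) = -2 + 1 = -1)
k = sqrt(3) ≈ 1.7320
N(v) = -1 + v
(N(s(0*(k + 4)))*28)*(-29) = ((-1 - 2)*28)*(-29) = -3*28*(-29) = -84*(-29) = 2436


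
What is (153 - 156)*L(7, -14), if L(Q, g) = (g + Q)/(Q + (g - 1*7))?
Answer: -3/2 ≈ -1.5000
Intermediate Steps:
L(Q, g) = (Q + g)/(-7 + Q + g) (L(Q, g) = (Q + g)/(Q + (g - 7)) = (Q + g)/(Q + (-7 + g)) = (Q + g)/(-7 + Q + g))
(153 - 156)*L(7, -14) = (153 - 156)*((7 - 14)/(-7 + 7 - 14)) = -3*(-7)/(-14) = -(-3)*(-7)/14 = -3*½ = -3/2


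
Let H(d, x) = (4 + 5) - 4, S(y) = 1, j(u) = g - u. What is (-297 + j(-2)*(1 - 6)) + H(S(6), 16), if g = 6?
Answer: -332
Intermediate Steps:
j(u) = 6 - u
H(d, x) = 5 (H(d, x) = 9 - 4 = 5)
(-297 + j(-2)*(1 - 6)) + H(S(6), 16) = (-297 + (6 - 1*(-2))*(1 - 6)) + 5 = (-297 + (6 + 2)*(-5)) + 5 = (-297 + 8*(-5)) + 5 = (-297 - 40) + 5 = -337 + 5 = -332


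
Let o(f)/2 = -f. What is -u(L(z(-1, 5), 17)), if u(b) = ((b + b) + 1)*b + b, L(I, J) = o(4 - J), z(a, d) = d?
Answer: -1404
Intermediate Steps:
o(f) = -2*f (o(f) = 2*(-f) = -2*f)
L(I, J) = -8 + 2*J (L(I, J) = -2*(4 - J) = -8 + 2*J)
u(b) = b + b*(1 + 2*b) (u(b) = (2*b + 1)*b + b = (1 + 2*b)*b + b = b*(1 + 2*b) + b = b + b*(1 + 2*b))
-u(L(z(-1, 5), 17)) = -2*(-8 + 2*17)*(1 + (-8 + 2*17)) = -2*(-8 + 34)*(1 + (-8 + 34)) = -2*26*(1 + 26) = -2*26*27 = -1*1404 = -1404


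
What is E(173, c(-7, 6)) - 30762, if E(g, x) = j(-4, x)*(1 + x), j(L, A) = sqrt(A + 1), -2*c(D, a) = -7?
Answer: -30762 + 27*sqrt(2)/4 ≈ -30752.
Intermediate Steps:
c(D, a) = 7/2 (c(D, a) = -1/2*(-7) = 7/2)
j(L, A) = sqrt(1 + A)
E(g, x) = (1 + x)**(3/2) (E(g, x) = sqrt(1 + x)*(1 + x) = (1 + x)**(3/2))
E(173, c(-7, 6)) - 30762 = (1 + 7/2)**(3/2) - 30762 = (9/2)**(3/2) - 30762 = 27*sqrt(2)/4 - 30762 = -30762 + 27*sqrt(2)/4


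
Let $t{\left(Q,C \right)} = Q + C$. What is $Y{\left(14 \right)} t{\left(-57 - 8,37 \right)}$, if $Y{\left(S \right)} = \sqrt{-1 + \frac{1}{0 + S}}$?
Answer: $- 2 i \sqrt{182} \approx - 26.981 i$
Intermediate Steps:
$t{\left(Q,C \right)} = C + Q$
$Y{\left(S \right)} = \sqrt{-1 + \frac{1}{S}}$
$Y{\left(14 \right)} t{\left(-57 - 8,37 \right)} = \sqrt{\frac{1 - 14}{14}} \left(37 - 65\right) = \sqrt{\frac{1}{14} \left(-13\right)} \left(-28\right) = \sqrt{- \frac{13}{14}} \left(-28\right) = \frac{i \sqrt{182}}{14} \left(-28\right) = - 2 i \sqrt{182}$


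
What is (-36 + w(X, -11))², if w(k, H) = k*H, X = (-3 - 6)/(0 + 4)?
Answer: 2025/16 ≈ 126.56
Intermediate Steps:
X = -9/4 ≈ -2.2500
w(k, H) = H*k
(-36 + w(X, -11))² = (-36 - 11*(-9/4))² = (-36 + 99/4)² = (-45/4)² = 2025/16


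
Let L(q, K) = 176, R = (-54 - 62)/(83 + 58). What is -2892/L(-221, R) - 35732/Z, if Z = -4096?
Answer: -86825/11264 ≈ -7.7082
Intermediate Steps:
R = -116/141 ≈ -0.82269
-2892/L(-221, R) - 35732/Z = -2892/176 - 35732/(-4096) = -2892*1/176 - 35732*(-1/4096) = -723/44 + 8933/1024 = -86825/11264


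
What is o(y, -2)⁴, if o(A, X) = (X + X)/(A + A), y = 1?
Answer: 16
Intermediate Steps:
o(A, X) = X/A (o(A, X) = (2*X)/((2*A)) = (2*X)*(1/(2*A)) = X/A)
o(y, -2)⁴ = (-2/1)⁴ = (-2*1)⁴ = (-2)⁴ = 16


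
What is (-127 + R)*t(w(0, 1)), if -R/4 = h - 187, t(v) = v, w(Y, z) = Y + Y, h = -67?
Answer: 0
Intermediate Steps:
w(Y, z) = 2*Y
R = 1016 (R = -4*(-67 - 187) = -4*(-254) = 1016)
(-127 + R)*t(w(0, 1)) = (-127 + 1016)*(2*0) = 889*0 = 0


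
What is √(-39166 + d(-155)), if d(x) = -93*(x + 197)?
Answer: 8*I*√673 ≈ 207.54*I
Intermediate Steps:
d(x) = -18321 - 93*x (d(x) = -93*(197 + x) = -18321 - 93*x)
√(-39166 + d(-155)) = √(-39166 + (-18321 - 93*(-155))) = √(-39166 + (-18321 + 14415)) = √(-39166 - 3906) = √(-43072) = 8*I*√673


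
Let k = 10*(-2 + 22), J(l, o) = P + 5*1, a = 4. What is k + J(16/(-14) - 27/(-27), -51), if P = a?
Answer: 209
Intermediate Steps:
P = 4
J(l, o) = 9 (J(l, o) = 4 + 5*1 = 4 + 5 = 9)
k = 200 (k = 10*20 = 200)
k + J(16/(-14) - 27/(-27), -51) = 200 + 9 = 209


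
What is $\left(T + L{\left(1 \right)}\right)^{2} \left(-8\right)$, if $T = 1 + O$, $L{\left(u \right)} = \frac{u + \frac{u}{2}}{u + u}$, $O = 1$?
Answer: $- \frac{121}{2} \approx -60.5$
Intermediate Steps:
$L{\left(u \right)} = \frac{3}{4}$ ($L{\left(u \right)} = \frac{u + u \frac{1}{2}}{2 u} = \left(u + \frac{u}{2}\right) \frac{1}{2 u} = \frac{3 u}{2} \frac{1}{2 u} = \frac{3}{4}$)
$T = 2$ ($T = 1 + 1 = 2$)
$\left(T + L{\left(1 \right)}\right)^{2} \left(-8\right) = \left(2 + \frac{3}{4}\right)^{2} \left(-8\right) = \left(\frac{11}{4}\right)^{2} \left(-8\right) = \frac{121}{16} \left(-8\right) = - \frac{121}{2}$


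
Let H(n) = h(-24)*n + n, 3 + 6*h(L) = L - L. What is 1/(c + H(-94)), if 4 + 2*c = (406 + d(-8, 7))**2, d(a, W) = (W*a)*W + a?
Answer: -1/31 ≈ -0.032258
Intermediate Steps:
h(L) = -1/2 (h(L) = -1/2 + (L - L)/6 = -1/2 + (1/6)*0 = -1/2 + 0 = -1/2)
H(n) = n/2 (H(n) = -n/2 + n = n/2)
d(a, W) = a + a*W**2 (d(a, W) = a*W**2 + a = a + a*W**2)
c = 16 (c = -2 + (406 - 8*(1 + 7**2))**2/2 = -2 + (406 - 8*(1 + 49))**2/2 = -2 + (406 - 8*50)**2/2 = -2 + (406 - 400)**2/2 = -2 + (1/2)*6**2 = -2 + (1/2)*36 = -2 + 18 = 16)
1/(c + H(-94)) = 1/(16 + (1/2)*(-94)) = 1/(16 - 47) = 1/(-31) = -1/31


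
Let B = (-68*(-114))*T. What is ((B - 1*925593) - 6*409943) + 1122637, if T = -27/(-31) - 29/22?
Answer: -772733554/341 ≈ -2.2661e+6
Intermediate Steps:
T = -305/682 (T = -27*(-1/31) - 29*1/22 = 27/31 - 29/22 = -305/682 ≈ -0.44721)
B = -1182180/341 (B = -68*(-114)*(-305/682) = 7752*(-305/682) = -1182180/341 ≈ -3466.8)
((B - 1*925593) - 6*409943) + 1122637 = ((-1182180/341 - 1*925593) - 6*409943) + 1122637 = ((-1182180/341 - 925593) - 2459658) + 1122637 = (-316809393/341 - 2459658) + 1122637 = -1155552771/341 + 1122637 = -772733554/341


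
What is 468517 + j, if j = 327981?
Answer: 796498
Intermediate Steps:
468517 + j = 468517 + 327981 = 796498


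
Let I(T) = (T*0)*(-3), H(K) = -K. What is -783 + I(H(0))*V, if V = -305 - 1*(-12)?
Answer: -783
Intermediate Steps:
V = -293 (V = -305 + 12 = -293)
I(T) = 0 (I(T) = 0*(-3) = 0)
-783 + I(H(0))*V = -783 + 0*(-293) = -783 + 0 = -783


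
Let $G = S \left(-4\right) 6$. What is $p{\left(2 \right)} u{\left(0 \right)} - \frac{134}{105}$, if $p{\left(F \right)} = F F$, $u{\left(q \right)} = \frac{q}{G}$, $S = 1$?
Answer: $- \frac{134}{105} \approx -1.2762$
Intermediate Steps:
$G = -24$ ($G = 1 \left(-4\right) 6 = \left(-4\right) 6 = -24$)
$u{\left(q \right)} = - \frac{q}{24}$ ($u{\left(q \right)} = \frac{q}{-24} = q \left(- \frac{1}{24}\right) = - \frac{q}{24}$)
$p{\left(F \right)} = F^{2}$
$p{\left(2 \right)} u{\left(0 \right)} - \frac{134}{105} = 2^{2} \left(\left(- \frac{1}{24}\right) 0\right) - \frac{134}{105} = 4 \cdot 0 - \frac{134}{105} = 0 - \frac{134}{105} = - \frac{134}{105}$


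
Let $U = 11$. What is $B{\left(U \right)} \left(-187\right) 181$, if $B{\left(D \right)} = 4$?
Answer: $-135388$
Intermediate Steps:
$B{\left(U \right)} \left(-187\right) 181 = 4 \left(-187\right) 181 = \left(-748\right) 181 = -135388$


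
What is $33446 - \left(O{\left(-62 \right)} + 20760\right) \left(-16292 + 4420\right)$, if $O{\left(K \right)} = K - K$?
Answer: $246496166$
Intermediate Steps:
$O{\left(K \right)} = 0$
$33446 - \left(O{\left(-62 \right)} + 20760\right) \left(-16292 + 4420\right) = 33446 - \left(0 + 20760\right) \left(-16292 + 4420\right) = 33446 - 20760 \left(-11872\right) = 33446 - -246462720 = 33446 + 246462720 = 246496166$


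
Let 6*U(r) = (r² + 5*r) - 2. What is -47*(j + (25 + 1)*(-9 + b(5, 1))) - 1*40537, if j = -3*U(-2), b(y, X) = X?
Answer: -30949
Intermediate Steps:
U(r) = -⅓ + r²/6 + 5*r/6 (U(r) = ((r² + 5*r) - 2)/6 = (-2 + r² + 5*r)/6 = -⅓ + r²/6 + 5*r/6)
j = 4 (j = -3*(-⅓ + (⅙)*(-2)² + (⅚)*(-2)) = -3*(-⅓ + (⅙)*4 - 5/3) = -3*(-⅓ + ⅔ - 5/3) = -3*(-4/3) = 4)
-47*(j + (25 + 1)*(-9 + b(5, 1))) - 1*40537 = -47*(4 + (25 + 1)*(-9 + 1)) - 1*40537 = -47*(4 + 26*(-8)) - 40537 = -47*(4 - 208) - 40537 = -47*(-204) - 40537 = 9588 - 40537 = -30949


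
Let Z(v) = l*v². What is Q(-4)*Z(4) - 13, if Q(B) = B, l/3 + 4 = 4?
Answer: -13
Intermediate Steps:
l = 0 (l = -12 + 3*4 = -12 + 12 = 0)
Z(v) = 0 (Z(v) = 0*v² = 0)
Q(-4)*Z(4) - 13 = -4*0 - 13 = 0 - 13 = -13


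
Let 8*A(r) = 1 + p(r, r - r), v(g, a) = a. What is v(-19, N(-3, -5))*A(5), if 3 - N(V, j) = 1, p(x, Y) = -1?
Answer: 0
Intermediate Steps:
N(V, j) = 2 (N(V, j) = 3 - 1*1 = 3 - 1 = 2)
A(r) = 0 (A(r) = (1 - 1)/8 = (⅛)*0 = 0)
v(-19, N(-3, -5))*A(5) = 2*0 = 0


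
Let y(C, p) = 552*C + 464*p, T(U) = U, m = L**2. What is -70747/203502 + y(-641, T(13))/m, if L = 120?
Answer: -59830627/2442024 ≈ -24.500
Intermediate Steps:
m = 14400 (m = 120**2 = 14400)
y(C, p) = 464*p + 552*C
-70747/203502 + y(-641, T(13))/m = -70747/203502 + (464*13 + 552*(-641))/14400 = -70747*1/203502 + (6032 - 353832)*(1/14400) = -70747/203502 - 347800*1/14400 = -70747/203502 - 1739/72 = -59830627/2442024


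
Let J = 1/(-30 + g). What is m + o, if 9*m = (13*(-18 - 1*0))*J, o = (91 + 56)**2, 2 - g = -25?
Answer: 64853/3 ≈ 21618.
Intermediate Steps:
g = 27 (g = 2 - 1*(-25) = 2 + 25 = 27)
J = -1/3 (J = 1/(-30 + 27) = 1/(-3) = -1/3 ≈ -0.33333)
o = 21609 (o = 147**2 = 21609)
m = 26/3 (m = ((13*(-18 - 1*0))*(-1/3))/9 = ((13*(-18 + 0))*(-1/3))/9 = ((13*(-18))*(-1/3))/9 = (-234*(-1/3))/9 = (1/9)*78 = 26/3 ≈ 8.6667)
m + o = 26/3 + 21609 = 64853/3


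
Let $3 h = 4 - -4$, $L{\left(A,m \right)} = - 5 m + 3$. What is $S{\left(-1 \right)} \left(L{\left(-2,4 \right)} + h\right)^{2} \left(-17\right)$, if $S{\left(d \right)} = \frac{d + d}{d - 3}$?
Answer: $- \frac{31433}{18} \approx -1746.3$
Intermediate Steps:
$L{\left(A,m \right)} = 3 - 5 m$
$S{\left(d \right)} = \frac{2 d}{-3 + d}$
$h = \frac{8}{3}$ ($h = \frac{4 - -4}{3} = \frac{4 + 4}{3} = \frac{1}{3} \cdot 8 = \frac{8}{3} \approx 2.6667$)
$S{\left(-1 \right)} \left(L{\left(-2,4 \right)} + h\right)^{2} \left(-17\right) = 2 \left(-1\right) \frac{1}{-3 - 1} \left(\left(3 - 20\right) + \frac{8}{3}\right)^{2} \left(-17\right) = 2 \left(-1\right) \frac{1}{-4} \left(\left(3 - 20\right) + \frac{8}{3}\right)^{2} \left(-17\right) = 2 \left(-1\right) \left(- \frac{1}{4}\right) \left(-17 + \frac{8}{3}\right)^{2} \left(-17\right) = \frac{\left(- \frac{43}{3}\right)^{2}}{2} \left(-17\right) = \frac{1}{2} \cdot \frac{1849}{9} \left(-17\right) = \frac{1849}{18} \left(-17\right) = - \frac{31433}{18}$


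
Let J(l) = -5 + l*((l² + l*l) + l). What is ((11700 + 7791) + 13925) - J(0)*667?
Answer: 36751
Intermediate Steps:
J(l) = -5 + l*(l + 2*l²) (J(l) = -5 + l*((l² + l²) + l) = -5 + l*(2*l² + l) = -5 + l*(l + 2*l²))
((11700 + 7791) + 13925) - J(0)*667 = ((11700 + 7791) + 13925) - (-5 + 0² + 2*0³)*667 = (19491 + 13925) - (-5 + 0 + 2*0)*667 = 33416 - (-5 + 0 + 0)*667 = 33416 - (-5)*667 = 33416 - 1*(-3335) = 33416 + 3335 = 36751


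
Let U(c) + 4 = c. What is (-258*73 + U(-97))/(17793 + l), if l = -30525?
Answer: 18935/12732 ≈ 1.4872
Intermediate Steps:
U(c) = -4 + c
(-258*73 + U(-97))/(17793 + l) = (-258*73 + (-4 - 97))/(17793 - 30525) = (-18834 - 101)/(-12732) = -18935*(-1/12732) = 18935/12732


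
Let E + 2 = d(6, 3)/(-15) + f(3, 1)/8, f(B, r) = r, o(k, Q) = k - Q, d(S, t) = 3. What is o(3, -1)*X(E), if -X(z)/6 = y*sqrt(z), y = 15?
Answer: -18*I*sqrt(830) ≈ -518.58*I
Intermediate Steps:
E = -83/40 (E = -2 + (3/(-15) + 1/8) = -2 + (3*(-1/15) + 1*(1/8)) = -2 + (-1/5 + 1/8) = -2 - 3/40 = -83/40 ≈ -2.0750)
X(z) = -90*sqrt(z)
o(3, -1)*X(E) = (3 - 1*(-1))*(-9*I*sqrt(830)/2) = (3 + 1)*(-9*I*sqrt(830)/2) = 4*(-9*I*sqrt(830)/2) = -18*I*sqrt(830)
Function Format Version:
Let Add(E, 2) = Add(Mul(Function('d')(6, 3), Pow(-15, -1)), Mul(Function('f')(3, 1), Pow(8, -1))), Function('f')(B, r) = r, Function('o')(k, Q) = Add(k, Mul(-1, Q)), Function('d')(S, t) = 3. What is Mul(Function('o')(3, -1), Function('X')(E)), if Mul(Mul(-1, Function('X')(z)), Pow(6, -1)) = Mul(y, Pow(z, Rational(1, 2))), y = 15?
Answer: Mul(-18, I, Pow(830, Rational(1, 2))) ≈ Mul(-518.58, I)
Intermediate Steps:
E = Rational(-83, 40) (E = Add(-2, Add(Mul(3, Pow(-15, -1)), Mul(1, Pow(8, -1)))) = Add(-2, Add(Mul(3, Rational(-1, 15)), Mul(1, Rational(1, 8)))) = Add(-2, Add(Rational(-1, 5), Rational(1, 8))) = Add(-2, Rational(-3, 40)) = Rational(-83, 40) ≈ -2.0750)
Function('X')(z) = Mul(-90, Pow(z, Rational(1, 2))) (Function('X')(z) = Mul(-6, Mul(15, Pow(z, Rational(1, 2)))) = Mul(-90, Pow(z, Rational(1, 2))))
Mul(Function('o')(3, -1), Function('X')(E)) = Mul(Add(3, Mul(-1, -1)), Mul(-90, Pow(Rational(-83, 40), Rational(1, 2)))) = Mul(Add(3, 1), Mul(-90, Mul(Rational(1, 20), I, Pow(830, Rational(1, 2))))) = Mul(4, Mul(Rational(-9, 2), I, Pow(830, Rational(1, 2)))) = Mul(-18, I, Pow(830, Rational(1, 2)))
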